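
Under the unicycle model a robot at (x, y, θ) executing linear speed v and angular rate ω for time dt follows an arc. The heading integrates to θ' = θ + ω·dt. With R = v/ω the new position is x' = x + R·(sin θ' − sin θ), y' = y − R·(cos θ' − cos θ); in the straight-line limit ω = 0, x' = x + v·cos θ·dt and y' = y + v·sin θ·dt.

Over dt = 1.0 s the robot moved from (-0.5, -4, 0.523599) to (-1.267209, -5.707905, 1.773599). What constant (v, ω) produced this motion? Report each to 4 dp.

Δθ = 1.773599 − 0.523599 = 1.250000
ω = Δθ/dt = 1.250000/1.0 = 1.2500
R = −Δy/(cos θ' − cos θ) = -1.6000
v = R·ω = -1.6000·1.2500 = -2.0000

v = -2.0000, ω = 1.2500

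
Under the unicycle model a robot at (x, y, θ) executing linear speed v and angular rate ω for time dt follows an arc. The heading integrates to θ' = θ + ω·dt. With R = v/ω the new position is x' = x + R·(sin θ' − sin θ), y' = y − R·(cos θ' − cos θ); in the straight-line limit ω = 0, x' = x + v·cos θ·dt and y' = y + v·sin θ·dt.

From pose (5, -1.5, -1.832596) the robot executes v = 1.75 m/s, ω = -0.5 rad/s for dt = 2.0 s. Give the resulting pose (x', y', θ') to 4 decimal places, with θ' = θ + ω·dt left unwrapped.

θ' = -1.8326 + -0.5·2.0 = -2.8326
R = v/ω = 1.75/-0.5 = -3.5000
x' = 5 + -3.5000·(sin -2.8326 − sin -1.8326) = 2.6836
y' = -1.5 − -3.5000·(cos -2.8326 − cos -1.8326) = -3.9284

(2.6836, -3.9284, -2.8326)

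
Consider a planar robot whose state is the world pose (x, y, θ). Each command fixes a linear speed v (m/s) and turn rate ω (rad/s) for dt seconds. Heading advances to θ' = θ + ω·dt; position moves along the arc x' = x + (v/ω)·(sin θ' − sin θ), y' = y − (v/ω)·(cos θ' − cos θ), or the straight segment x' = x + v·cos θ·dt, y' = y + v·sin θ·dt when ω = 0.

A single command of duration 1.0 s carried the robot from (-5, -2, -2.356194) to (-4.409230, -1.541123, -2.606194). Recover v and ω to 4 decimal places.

Δθ = -2.606194 − -2.356194 = -0.250000
ω = Δθ/dt = -0.250000/1.0 = -0.2500
R = Δx/(sin θ' − sin θ) = 3.0000
v = R·ω = 3.0000·-0.2500 = -0.7500

v = -0.7500, ω = -0.2500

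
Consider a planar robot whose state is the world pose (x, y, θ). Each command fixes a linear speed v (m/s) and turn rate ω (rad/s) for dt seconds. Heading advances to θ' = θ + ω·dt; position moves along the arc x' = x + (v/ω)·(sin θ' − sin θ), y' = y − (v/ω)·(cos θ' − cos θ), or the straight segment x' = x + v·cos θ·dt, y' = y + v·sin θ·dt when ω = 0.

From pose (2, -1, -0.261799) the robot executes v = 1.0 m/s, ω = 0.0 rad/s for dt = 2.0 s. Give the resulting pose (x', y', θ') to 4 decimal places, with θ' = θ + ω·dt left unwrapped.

(3.9319, -1.5176, -0.2618)

θ' = -0.2618 + 0.0·2.0 = -0.2618
ω = 0 → straight: x' = 2 + 1.0·cos(-0.2618)·2.0 = 3.9319
y' = -1 + 1.0·sin(-0.2618)·2.0 = -1.5176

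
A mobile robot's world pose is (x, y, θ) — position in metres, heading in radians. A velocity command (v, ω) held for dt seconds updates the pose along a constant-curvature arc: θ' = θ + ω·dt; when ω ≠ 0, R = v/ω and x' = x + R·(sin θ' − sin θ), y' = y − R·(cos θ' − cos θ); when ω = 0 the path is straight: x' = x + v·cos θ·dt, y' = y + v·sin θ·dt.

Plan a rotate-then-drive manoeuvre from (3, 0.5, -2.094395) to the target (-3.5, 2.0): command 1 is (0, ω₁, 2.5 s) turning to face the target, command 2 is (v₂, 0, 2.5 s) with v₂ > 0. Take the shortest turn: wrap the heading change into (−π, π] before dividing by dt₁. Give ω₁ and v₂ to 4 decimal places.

heading to target = atan2(2−0.5, -3.5−3) = 2.9148
Δθ = wrap(2.9148 − -2.0944) = -1.2740; ω₁ = Δθ/dt₁ = -0.5096
distance = √((-3.5−3)² + (2−0.5)²) = 6.6708; v₂ = distance/dt₂ = 2.6683

ω₁ = -0.5096, v₂ = 2.6683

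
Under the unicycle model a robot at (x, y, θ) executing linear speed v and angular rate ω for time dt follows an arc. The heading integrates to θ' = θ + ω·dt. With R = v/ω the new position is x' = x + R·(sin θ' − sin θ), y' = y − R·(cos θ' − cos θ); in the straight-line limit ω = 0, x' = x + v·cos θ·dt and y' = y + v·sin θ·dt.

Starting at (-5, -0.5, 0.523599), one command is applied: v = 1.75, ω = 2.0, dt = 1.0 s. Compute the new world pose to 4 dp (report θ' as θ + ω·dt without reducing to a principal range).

(-4.9305, 0.9709, 2.5236)

θ' = 0.5236 + 2.0·1.0 = 2.5236
R = v/ω = 1.75/2.0 = 0.8750
x' = -5 + 0.8750·(sin 2.5236 − sin 0.5236) = -4.9305
y' = -0.5 − 0.8750·(cos 2.5236 − cos 0.5236) = 0.9709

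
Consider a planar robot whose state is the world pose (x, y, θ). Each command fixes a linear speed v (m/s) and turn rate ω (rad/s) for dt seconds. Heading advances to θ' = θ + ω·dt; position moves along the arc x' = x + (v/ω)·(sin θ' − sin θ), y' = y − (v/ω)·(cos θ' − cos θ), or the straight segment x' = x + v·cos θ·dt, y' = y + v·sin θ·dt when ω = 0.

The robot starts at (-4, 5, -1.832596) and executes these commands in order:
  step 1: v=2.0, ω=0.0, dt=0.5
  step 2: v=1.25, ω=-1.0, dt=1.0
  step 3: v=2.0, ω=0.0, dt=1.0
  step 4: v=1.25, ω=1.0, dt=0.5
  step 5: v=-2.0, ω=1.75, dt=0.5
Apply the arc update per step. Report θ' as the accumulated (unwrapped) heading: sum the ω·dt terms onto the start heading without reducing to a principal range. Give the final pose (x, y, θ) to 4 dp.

(-7.2072, 3.1485, -1.4576)

step 1: θ'=-1.8326 (straight) → pose (-4.2588, 4.0341, -1.8326)
step 2: θ'=-2.8326 (R=-1.2500) → pose (-5.0861, 3.1668, -2.8326)
step 3: θ'=-2.8326 (straight) → pose (-6.9914, 2.5586, -2.8326)
step 4: θ'=-2.3326 (R=1.2500) → pose (-7.5157, 2.2306, -2.3326)
step 5: θ'=-1.4576 (R=-1.1429) → pose (-7.2072, 3.1485, -1.4576)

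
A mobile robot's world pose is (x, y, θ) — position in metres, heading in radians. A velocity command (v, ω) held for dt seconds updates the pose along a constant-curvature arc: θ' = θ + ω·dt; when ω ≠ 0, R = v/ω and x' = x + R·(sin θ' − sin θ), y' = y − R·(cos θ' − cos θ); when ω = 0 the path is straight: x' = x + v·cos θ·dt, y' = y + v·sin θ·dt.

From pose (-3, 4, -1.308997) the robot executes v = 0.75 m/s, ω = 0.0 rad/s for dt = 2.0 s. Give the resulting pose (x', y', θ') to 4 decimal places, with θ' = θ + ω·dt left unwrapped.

θ' = -1.3090 + 0.0·2.0 = -1.3090
ω = 0 → straight: x' = -3 + 0.75·cos(-1.3090)·2.0 = -2.6118
y' = 4 + 0.75·sin(-1.3090)·2.0 = 2.5511

(-2.6118, 2.5511, -1.3090)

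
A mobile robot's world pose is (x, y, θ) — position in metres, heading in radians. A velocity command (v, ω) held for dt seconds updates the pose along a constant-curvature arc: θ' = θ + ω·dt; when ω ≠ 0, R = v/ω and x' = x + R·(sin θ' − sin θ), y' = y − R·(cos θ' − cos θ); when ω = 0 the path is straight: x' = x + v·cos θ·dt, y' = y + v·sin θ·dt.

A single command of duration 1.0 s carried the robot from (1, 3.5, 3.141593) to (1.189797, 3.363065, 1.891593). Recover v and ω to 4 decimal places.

Δθ = 1.891593 − 3.141593 = -1.250000
ω = Δθ/dt = -1.250000/1.0 = -1.2500
R = Δx/(sin θ' − sin θ) = 0.2000
v = R·ω = 0.2000·-1.2500 = -0.2500

v = -0.2500, ω = -1.2500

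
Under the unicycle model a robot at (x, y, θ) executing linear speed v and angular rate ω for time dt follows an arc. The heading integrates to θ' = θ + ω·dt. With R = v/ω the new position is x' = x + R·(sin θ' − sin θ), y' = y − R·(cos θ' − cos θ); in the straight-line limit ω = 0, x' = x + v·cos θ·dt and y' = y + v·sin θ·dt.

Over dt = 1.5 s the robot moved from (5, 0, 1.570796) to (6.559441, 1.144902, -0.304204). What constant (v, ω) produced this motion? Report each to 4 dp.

v = 1.5000, ω = -1.2500

Δθ = -0.304204 − 1.570796 = -1.875000
ω = Δθ/dt = -1.875000/1.5 = -1.2500
R = Δx/(sin θ' − sin θ) = -1.2000
v = R·ω = -1.2000·-1.2500 = 1.5000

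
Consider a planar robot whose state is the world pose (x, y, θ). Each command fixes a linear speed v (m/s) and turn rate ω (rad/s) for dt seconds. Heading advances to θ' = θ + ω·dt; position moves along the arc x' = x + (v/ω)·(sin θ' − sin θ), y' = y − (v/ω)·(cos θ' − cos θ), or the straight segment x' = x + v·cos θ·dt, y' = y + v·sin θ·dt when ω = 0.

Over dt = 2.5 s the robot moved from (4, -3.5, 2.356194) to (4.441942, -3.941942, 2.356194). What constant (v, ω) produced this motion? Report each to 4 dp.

v = -0.2500, ω = 0.0000

Δθ = 2.356194 − 2.356194 = 0.000000
ω = Δθ/dt = 0.000000/2.5 = 0.0000
ω = 0 → v = (Δx·cos θ + Δy·sin θ)/dt = -0.2500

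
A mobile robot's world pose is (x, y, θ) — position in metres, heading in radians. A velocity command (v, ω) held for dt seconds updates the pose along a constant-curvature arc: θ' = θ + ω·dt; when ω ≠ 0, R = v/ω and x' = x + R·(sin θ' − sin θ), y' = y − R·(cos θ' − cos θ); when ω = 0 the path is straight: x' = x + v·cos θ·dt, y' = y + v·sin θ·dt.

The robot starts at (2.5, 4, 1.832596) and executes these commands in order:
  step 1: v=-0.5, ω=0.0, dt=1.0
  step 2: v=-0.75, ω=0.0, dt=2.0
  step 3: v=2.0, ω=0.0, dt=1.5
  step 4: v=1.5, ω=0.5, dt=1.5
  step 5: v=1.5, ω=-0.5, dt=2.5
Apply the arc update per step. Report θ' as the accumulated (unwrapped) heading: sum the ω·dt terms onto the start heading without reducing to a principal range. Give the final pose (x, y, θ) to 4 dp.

(-0.3899, 9.9841, 1.3326)

step 1: θ'=1.8326 (straight) → pose (2.6294, 3.5170, 1.8326)
step 2: θ'=1.8326 (straight) → pose (3.0176, 2.0681, 1.8326)
step 3: θ'=1.8326 (straight) → pose (2.2412, 4.9659, 1.8326)
step 4: θ'=2.5826 (R=3.0000) → pose (0.9344, 6.7328, 2.5826)
step 5: θ'=1.3326 (R=-3.0000) → pose (-0.3899, 9.9841, 1.3326)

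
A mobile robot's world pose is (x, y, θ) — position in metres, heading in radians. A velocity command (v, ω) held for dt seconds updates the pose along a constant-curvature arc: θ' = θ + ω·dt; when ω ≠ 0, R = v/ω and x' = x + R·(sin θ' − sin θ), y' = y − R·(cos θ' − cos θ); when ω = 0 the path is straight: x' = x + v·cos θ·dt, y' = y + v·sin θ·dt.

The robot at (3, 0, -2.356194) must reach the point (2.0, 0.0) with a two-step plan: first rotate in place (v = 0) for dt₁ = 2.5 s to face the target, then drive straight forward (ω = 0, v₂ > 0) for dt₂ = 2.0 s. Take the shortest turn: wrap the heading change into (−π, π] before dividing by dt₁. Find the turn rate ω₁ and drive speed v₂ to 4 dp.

heading to target = atan2(0−0, 2−3) = 3.1416
Δθ = wrap(3.1416 − -2.3562) = -0.7854; ω₁ = Δθ/dt₁ = -0.3142
distance = √((2−3)² + (0−0)²) = 1.0000; v₂ = distance/dt₂ = 0.5000

ω₁ = -0.3142, v₂ = 0.5000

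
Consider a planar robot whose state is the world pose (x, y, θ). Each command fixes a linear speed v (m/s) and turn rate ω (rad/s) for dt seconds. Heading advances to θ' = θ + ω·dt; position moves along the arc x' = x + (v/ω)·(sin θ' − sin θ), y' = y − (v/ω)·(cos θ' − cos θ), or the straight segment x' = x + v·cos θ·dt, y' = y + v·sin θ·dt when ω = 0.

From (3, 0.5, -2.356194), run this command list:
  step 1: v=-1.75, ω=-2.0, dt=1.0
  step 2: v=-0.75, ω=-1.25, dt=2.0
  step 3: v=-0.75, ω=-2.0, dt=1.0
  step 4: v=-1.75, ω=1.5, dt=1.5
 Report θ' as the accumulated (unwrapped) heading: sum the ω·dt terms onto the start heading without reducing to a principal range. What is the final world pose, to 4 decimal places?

step 1: θ'=-4.3562 (R=0.8750) → pose (4.4388, 0.1864, -4.3562)
step 2: θ'=-6.8562 (R=0.6000) → pose (3.5512, -0.5270, -6.8562)
step 3: θ'=-8.8562 (R=0.3750) → pose (3.5526, 0.1041, -8.8562)
step 4: θ'=-6.6062 (R=-1.1667) → pose (3.2947, 2.1936, -6.6062)

(3.2947, 2.1936, -6.6062)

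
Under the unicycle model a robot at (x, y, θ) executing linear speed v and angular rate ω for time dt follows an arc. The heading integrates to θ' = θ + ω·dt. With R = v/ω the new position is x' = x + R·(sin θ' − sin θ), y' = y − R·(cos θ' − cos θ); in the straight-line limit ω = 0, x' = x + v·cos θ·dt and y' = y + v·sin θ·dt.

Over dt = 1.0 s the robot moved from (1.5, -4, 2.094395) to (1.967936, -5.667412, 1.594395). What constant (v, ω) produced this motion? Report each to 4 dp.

Δθ = 1.594395 − 2.094395 = -0.500000
ω = Δθ/dt = -0.500000/1.0 = -0.5000
R = −Δy/(cos θ' − cos θ) = 3.5000
v = R·ω = 3.5000·-0.5000 = -1.7500

v = -1.7500, ω = -0.5000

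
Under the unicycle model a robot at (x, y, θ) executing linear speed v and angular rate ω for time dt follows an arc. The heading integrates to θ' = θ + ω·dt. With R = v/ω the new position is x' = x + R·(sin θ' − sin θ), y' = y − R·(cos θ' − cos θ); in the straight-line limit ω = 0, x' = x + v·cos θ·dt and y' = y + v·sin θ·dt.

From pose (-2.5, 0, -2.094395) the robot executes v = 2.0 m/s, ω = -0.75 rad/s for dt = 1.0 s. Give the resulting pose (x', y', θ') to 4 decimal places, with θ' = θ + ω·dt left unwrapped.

(-4.0285, -1.2164, -2.8444)

θ' = -2.0944 + -0.75·1.0 = -2.8444
R = v/ω = 2.0/-0.75 = -2.6667
x' = -2.5 + -2.6667·(sin -2.8444 − sin -2.0944) = -4.0285
y' = 0 − -2.6667·(cos -2.8444 − cos -2.0944) = -1.2164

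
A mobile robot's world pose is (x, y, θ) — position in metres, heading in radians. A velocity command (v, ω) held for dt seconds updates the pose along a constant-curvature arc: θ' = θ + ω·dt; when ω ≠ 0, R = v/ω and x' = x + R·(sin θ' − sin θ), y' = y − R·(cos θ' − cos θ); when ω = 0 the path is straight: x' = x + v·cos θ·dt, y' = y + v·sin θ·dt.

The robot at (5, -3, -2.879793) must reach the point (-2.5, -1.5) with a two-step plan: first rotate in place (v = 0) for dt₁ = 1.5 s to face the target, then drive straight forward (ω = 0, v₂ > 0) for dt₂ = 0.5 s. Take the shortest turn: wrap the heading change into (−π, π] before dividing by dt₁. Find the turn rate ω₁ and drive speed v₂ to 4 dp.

ω₁ = -0.3061, v₂ = 15.2971

heading to target = atan2(-1.5−-3, -2.5−5) = 2.9442
Δθ = wrap(2.9442 − -2.8798) = -0.4592; ω₁ = Δθ/dt₁ = -0.3061
distance = √((-2.5−5)² + (-1.5−-3)²) = 7.6485; v₂ = distance/dt₂ = 15.2971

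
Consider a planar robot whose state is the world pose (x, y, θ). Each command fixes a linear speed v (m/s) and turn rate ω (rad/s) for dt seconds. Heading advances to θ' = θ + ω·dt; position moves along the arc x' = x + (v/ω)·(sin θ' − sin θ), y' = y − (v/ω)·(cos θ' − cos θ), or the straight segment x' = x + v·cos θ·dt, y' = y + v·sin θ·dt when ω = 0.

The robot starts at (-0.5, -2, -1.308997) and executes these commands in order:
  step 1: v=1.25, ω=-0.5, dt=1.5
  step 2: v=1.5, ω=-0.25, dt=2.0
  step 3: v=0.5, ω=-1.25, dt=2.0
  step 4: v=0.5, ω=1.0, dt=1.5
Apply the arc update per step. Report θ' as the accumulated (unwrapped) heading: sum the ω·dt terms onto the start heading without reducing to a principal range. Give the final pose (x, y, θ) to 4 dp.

step 1: θ'=-2.0590 (R=-2.5000) → pose (-0.7069, -3.8196, -2.0590)
step 2: θ'=-2.5590 (R=-6.0000) → pose (-2.7048, -6.0156, -2.5590)
step 3: θ'=-5.0590 (R=-0.4000) → pose (-3.3011, -5.5457, -5.0590)
step 4: θ'=-3.5590 (R=0.5000) → pose (-3.5686, -4.9188, -3.5590)

(-3.5686, -4.9188, -3.5590)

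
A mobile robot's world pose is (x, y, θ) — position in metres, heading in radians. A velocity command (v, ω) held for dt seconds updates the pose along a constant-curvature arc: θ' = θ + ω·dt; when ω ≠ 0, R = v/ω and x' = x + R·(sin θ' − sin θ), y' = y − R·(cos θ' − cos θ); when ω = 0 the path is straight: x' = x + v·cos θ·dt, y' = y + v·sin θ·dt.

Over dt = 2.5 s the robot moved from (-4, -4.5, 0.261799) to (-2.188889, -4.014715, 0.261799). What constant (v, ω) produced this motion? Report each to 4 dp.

Δθ = 0.261799 − 0.261799 = 0.000000
ω = Δθ/dt = 0.000000/2.5 = 0.0000
ω = 0 → v = (Δx·cos θ + Δy·sin θ)/dt = 0.7500

v = 0.7500, ω = 0.0000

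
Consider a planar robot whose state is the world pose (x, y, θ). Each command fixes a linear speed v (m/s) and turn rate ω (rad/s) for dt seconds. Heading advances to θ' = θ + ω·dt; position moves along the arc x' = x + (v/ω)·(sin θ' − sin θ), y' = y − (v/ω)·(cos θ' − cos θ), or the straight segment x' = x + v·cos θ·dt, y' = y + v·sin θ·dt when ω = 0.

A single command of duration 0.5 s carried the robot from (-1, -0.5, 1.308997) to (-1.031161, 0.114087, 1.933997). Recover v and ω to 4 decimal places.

Δθ = 1.933997 − 1.308997 = 0.625000
ω = Δθ/dt = 0.625000/0.5 = 1.2500
R = −Δy/(cos θ' − cos θ) = 1.0000
v = R·ω = 1.0000·1.2500 = 1.2500

v = 1.2500, ω = 1.2500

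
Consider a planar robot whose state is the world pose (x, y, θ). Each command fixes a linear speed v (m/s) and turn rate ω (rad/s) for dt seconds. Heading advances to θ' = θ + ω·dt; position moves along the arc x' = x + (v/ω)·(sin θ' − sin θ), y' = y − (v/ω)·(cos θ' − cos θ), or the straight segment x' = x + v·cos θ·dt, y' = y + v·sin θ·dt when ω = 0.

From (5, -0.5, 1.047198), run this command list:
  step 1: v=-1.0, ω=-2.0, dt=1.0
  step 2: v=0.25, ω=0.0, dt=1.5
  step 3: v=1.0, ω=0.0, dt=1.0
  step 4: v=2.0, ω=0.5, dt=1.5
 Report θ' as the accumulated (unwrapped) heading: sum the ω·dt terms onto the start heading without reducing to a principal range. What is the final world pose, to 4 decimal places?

step 1: θ'=-0.9528 (R=0.5000) → pose (4.1595, -0.5397, -0.9528)
step 2: θ'=-0.9528 (straight) → pose (4.3767, -0.8453, -0.9528)
step 3: θ'=-0.9528 (straight) → pose (4.9561, -1.6604, -0.9528)
step 4: θ'=-0.2028 (R=4.0000) → pose (7.4107, -3.2608, -0.2028)

(7.4107, -3.2608, -0.2028)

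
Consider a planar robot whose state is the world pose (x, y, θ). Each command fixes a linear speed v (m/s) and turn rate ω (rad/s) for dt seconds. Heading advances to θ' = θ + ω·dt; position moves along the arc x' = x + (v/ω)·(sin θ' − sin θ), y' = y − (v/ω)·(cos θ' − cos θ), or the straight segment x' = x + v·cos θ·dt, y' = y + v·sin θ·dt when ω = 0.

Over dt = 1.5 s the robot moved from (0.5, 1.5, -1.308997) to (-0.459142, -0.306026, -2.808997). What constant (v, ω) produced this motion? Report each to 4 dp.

v = 1.5000, ω = -1.0000

Δθ = -2.808997 − -1.308997 = -1.500000
ω = Δθ/dt = -1.500000/1.5 = -1.0000
R = −Δy/(cos θ' − cos θ) = -1.5000
v = R·ω = -1.5000·-1.0000 = 1.5000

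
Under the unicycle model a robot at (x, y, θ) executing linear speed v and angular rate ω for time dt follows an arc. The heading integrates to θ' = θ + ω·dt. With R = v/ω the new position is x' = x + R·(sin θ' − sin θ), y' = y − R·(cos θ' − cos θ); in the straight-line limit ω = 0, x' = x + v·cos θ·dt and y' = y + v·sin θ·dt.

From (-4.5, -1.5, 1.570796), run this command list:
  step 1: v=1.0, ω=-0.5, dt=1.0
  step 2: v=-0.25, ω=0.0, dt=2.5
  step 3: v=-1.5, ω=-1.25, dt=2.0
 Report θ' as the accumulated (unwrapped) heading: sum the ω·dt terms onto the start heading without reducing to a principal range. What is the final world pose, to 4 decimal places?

(-6.7959, -0.6837, -1.4292)

step 1: θ'=1.0708 (R=-2.0000) → pose (-4.2552, -0.5411, 1.0708)
step 2: θ'=1.0708 (straight) → pose (-4.5548, -1.0896, 1.0708)
step 3: θ'=-1.4292 (R=1.2000) → pose (-6.7959, -0.6837, -1.4292)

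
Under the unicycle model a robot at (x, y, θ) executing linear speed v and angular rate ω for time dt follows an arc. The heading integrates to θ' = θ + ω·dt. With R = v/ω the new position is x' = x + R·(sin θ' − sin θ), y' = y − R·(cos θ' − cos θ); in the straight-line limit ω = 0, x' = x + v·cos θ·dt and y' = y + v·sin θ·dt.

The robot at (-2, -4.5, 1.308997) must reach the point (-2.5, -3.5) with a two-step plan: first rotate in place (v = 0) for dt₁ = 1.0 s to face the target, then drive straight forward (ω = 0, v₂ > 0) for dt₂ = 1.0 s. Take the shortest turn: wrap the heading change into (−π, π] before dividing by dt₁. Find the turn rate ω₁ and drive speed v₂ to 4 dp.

heading to target = atan2(-3.5−-4.5, -2.5−-2) = 2.0344
Δθ = wrap(2.0344 − 1.3090) = 0.7254; ω₁ = Δθ/dt₁ = 0.7254
distance = √((-2.5−-2)² + (-3.5−-4.5)²) = 1.1180; v₂ = distance/dt₂ = 1.1180

ω₁ = 0.7254, v₂ = 1.1180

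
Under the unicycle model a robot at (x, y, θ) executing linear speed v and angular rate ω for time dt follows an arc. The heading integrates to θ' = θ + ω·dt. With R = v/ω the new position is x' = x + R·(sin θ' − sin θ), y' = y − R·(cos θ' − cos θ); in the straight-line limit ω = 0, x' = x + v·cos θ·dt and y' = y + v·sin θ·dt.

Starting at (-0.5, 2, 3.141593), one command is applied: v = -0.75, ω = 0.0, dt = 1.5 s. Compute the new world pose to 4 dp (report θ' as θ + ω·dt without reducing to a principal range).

(0.6250, 2.0000, 3.1416)

θ' = 3.1416 + 0.0·1.5 = 3.1416
ω = 0 → straight: x' = -0.5 + -0.75·cos(3.1416)·1.5 = 0.6250
y' = 2 + -0.75·sin(3.1416)·1.5 = 2.0000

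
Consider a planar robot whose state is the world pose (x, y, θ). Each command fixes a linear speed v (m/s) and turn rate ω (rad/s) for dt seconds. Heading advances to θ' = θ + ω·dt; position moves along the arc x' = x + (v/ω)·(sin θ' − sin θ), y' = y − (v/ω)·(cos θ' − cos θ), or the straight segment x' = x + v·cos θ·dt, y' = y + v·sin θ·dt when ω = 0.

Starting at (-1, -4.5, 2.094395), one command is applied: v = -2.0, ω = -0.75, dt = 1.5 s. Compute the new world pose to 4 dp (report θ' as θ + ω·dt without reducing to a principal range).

(-1.1106, -7.3421, 0.9694)

θ' = 2.0944 + -0.75·1.5 = 0.9694
R = v/ω = -2.0/-0.75 = 2.6667
x' = -1 + 2.6667·(sin 0.9694 − sin 2.0944) = -1.1106
y' = -4.5 − 2.6667·(cos 0.9694 − cos 2.0944) = -7.3421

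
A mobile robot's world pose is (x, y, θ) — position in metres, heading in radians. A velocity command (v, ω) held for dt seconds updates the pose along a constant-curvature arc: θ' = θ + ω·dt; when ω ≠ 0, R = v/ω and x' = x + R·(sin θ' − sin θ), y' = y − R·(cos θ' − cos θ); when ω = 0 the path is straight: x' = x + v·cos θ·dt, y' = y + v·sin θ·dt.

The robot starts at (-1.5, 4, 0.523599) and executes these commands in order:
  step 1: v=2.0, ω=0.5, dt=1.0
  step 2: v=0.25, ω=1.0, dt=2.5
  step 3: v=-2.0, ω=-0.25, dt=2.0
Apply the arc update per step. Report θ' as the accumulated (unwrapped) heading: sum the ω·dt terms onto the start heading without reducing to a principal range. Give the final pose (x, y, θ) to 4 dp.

step 1: θ'=1.0236 (R=4.0000) → pose (-0.0841, 5.3829, 1.0236)
step 2: θ'=3.5236 (R=0.2500) → pose (-0.3907, 5.7450, 3.5236)
step 3: θ'=3.0236 (R=8.0000) → pose (3.5333, 6.2660, 3.0236)

(3.5333, 6.2660, 3.0236)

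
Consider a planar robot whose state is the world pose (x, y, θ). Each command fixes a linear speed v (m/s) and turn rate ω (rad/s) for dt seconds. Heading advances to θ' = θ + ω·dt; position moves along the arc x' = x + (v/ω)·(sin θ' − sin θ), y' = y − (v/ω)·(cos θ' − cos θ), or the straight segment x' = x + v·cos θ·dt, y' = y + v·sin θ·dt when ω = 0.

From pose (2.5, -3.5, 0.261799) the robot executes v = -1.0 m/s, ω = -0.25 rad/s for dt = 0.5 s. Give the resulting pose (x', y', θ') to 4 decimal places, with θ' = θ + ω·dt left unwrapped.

θ' = 0.2618 + -0.25·0.5 = 0.1368
R = v/ω = -1.0/-0.25 = 4.0000
x' = 2.5 + 4.0000·(sin 0.1368 − sin 0.2618) = 2.0102
y' = -3.5 − 4.0000·(cos 0.1368 − cos 0.2618) = -3.5989

(2.0102, -3.5989, 0.1368)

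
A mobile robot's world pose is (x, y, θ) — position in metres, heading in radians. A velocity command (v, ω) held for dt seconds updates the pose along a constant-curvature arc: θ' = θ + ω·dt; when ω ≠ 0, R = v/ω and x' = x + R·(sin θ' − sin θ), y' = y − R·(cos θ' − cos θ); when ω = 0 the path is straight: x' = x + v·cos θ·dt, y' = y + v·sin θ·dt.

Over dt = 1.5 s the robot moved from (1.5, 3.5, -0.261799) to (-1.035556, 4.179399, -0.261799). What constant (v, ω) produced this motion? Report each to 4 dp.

v = -1.7500, ω = 0.0000

Δθ = -0.261799 − -0.261799 = 0.000000
ω = Δθ/dt = 0.000000/1.5 = 0.0000
ω = 0 → v = (Δx·cos θ + Δy·sin θ)/dt = -1.7500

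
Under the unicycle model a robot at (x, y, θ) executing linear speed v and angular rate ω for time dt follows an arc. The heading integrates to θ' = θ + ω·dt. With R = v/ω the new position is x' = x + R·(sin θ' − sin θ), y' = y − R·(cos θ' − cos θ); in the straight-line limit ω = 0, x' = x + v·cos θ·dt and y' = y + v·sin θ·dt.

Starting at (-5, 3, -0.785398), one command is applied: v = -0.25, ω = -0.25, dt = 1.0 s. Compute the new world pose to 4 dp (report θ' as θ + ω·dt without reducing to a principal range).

(-5.1530, 3.1969, -1.0354)

θ' = -0.7854 + -0.25·1.0 = -1.0354
R = v/ω = -0.25/-0.25 = 1.0000
x' = -5 + 1.0000·(sin -1.0354 − sin -0.7854) = -5.1530
y' = 3 − 1.0000·(cos -1.0354 − cos -0.7854) = 3.1969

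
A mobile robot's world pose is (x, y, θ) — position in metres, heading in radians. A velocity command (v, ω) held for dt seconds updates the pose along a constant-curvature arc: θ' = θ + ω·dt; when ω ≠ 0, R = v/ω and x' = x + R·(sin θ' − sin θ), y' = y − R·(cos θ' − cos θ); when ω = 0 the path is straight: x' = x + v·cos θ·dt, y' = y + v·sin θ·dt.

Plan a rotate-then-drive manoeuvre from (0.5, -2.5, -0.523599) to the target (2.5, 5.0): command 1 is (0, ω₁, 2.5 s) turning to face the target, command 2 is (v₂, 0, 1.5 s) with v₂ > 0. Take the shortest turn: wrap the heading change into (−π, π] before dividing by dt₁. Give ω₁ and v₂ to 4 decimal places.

ω₁ = 0.7335, v₂ = 5.1747

heading to target = atan2(5−-2.5, 2.5−0.5) = 1.3102
Δθ = wrap(1.3102 − -0.5236) = 1.8338; ω₁ = Δθ/dt₁ = 0.7335
distance = √((2.5−0.5)² + (5−-2.5)²) = 7.7621; v₂ = distance/dt₂ = 5.1747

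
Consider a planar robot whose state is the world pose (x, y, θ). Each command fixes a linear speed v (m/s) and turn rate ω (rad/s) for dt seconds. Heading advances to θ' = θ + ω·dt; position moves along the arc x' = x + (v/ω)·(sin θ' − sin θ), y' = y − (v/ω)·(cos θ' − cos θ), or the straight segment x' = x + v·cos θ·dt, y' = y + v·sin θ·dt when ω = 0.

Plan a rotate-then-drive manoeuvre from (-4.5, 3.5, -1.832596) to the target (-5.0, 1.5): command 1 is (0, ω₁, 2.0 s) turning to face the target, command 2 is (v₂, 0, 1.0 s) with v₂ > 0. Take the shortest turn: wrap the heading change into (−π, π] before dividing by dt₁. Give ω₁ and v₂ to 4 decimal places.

heading to target = atan2(1.5−3.5, -5−-4.5) = -1.8158
Δθ = wrap(-1.8158 − -1.8326) = 0.0168; ω₁ = Δθ/dt₁ = 0.0084
distance = √((-5−-4.5)² + (1.5−3.5)²) = 2.0616; v₂ = distance/dt₂ = 2.0616

ω₁ = 0.0084, v₂ = 2.0616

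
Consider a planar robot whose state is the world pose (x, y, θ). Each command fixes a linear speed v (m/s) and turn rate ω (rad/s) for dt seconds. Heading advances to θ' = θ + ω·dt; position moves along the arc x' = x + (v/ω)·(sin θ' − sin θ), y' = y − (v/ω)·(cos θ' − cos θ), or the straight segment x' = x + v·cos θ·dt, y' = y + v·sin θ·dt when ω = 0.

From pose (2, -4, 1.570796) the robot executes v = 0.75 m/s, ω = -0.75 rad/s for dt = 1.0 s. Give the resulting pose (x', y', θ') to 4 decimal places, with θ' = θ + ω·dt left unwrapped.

θ' = 1.5708 + -0.75·1.0 = 0.8208
R = v/ω = 0.75/-0.75 = -1.0000
x' = 2 + -1.0000·(sin 0.8208 − sin 1.5708) = 2.2683
y' = -4 − -1.0000·(cos 0.8208 − cos 1.5708) = -3.3184

(2.2683, -3.3184, 0.8208)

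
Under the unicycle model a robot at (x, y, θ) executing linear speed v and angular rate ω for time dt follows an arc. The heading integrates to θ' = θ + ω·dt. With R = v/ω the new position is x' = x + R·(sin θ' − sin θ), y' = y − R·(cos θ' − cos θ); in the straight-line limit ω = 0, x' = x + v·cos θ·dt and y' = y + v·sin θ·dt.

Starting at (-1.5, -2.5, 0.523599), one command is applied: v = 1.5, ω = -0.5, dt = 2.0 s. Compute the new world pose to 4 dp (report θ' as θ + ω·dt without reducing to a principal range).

(1.3758, -2.4321, -0.4764)

θ' = 0.5236 + -0.5·2.0 = -0.4764
R = v/ω = 1.5/-0.5 = -3.0000
x' = -1.5 + -3.0000·(sin -0.4764 − sin 0.5236) = 1.3758
y' = -2.5 − -3.0000·(cos -0.4764 − cos 0.5236) = -2.4321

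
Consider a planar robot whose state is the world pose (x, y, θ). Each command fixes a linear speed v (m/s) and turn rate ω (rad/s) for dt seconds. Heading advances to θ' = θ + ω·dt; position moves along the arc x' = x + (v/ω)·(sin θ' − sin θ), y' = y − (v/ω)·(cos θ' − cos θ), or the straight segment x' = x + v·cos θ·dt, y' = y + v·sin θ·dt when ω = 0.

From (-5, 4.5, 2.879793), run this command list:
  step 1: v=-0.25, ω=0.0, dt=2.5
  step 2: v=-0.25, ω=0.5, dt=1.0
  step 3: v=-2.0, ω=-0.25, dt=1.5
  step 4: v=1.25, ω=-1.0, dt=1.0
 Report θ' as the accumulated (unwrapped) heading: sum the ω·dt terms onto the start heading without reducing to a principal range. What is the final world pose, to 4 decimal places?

(-2.1339, 5.1992, 2.0048)

step 1: θ'=2.8798 (straight) → pose (-4.3963, 4.3382, 2.8798)
step 2: θ'=3.3798 (R=-0.5000) → pose (-4.1489, 4.3353, 3.3798)
step 3: θ'=3.0048 (R=8.0000) → pose (-1.1703, 4.4865, 3.0048)
step 4: θ'=2.0048 (R=-1.2500) → pose (-2.1339, 5.1992, 2.0048)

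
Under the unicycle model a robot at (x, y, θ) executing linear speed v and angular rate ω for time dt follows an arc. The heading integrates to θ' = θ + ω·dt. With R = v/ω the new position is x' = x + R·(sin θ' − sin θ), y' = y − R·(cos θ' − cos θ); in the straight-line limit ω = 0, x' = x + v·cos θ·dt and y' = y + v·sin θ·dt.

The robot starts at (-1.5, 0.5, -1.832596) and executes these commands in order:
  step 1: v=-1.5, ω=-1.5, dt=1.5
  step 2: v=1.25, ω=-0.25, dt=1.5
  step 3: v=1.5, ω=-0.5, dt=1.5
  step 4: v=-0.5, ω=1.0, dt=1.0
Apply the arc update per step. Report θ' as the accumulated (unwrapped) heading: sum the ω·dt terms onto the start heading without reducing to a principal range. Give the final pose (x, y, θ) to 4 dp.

(-0.2579, 4.2172, -4.2076)

step 1: θ'=-4.0826 (R=1.0000) → pose (0.2741, 0.8302, -4.0826)
step 2: θ'=-4.4576 (R=-5.0000) → pose (-0.5238, 2.5148, -4.4576)
step 3: θ'=-5.2076 (R=-3.0000) → pose (-0.2602, 4.6966, -5.2076)
step 4: θ'=-4.2076 (R=-0.5000) → pose (-0.2579, 4.2172, -4.2076)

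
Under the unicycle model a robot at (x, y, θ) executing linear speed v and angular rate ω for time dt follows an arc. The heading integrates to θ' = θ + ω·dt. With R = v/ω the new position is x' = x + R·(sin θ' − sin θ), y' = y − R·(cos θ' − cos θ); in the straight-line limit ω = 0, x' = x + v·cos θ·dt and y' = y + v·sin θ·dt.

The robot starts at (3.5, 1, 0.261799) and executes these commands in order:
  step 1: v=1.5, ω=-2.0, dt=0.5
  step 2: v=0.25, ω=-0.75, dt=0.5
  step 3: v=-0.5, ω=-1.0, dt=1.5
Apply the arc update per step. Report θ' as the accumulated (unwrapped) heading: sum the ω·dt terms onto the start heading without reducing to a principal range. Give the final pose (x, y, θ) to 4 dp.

step 1: θ'=-0.7382 (R=-0.7500) → pose (4.1988, 0.8303, -0.7382)
step 2: θ'=-1.1132 (R=-0.3333) → pose (4.2736, 0.7310, -1.1132)
step 3: θ'=-2.6132 (R=0.5000) → pose (4.4700, 1.3837, -2.6132)

(4.4700, 1.3837, -2.6132)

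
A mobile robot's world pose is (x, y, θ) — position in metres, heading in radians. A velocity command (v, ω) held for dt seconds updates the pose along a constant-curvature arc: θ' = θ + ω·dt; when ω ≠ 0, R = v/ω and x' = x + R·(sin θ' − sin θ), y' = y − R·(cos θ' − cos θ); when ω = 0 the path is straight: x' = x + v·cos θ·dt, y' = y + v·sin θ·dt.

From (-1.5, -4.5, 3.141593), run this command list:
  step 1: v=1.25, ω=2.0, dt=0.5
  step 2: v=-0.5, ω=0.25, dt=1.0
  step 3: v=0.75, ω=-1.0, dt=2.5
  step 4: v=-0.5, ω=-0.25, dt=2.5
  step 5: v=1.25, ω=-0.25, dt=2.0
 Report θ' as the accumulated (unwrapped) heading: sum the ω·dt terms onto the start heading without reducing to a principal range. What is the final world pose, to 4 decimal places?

(-1.9222, -3.4633, 0.7666)

step 1: θ'=4.1416 (R=0.6250) → pose (-2.0259, -4.7873, 4.1416)
step 2: θ'=4.3916 (R=-2.0000) → pose (-1.8109, -4.3374, 4.3916)
step 3: θ'=1.8916 (R=-0.7500) → pose (-3.2344, -4.3374, 1.8916)
step 4: θ'=1.2666 (R=2.0000) → pose (-3.2242, -5.5671, 1.2666)
step 5: θ'=0.7666 (R=-5.0000) → pose (-1.9222, -3.4633, 0.7666)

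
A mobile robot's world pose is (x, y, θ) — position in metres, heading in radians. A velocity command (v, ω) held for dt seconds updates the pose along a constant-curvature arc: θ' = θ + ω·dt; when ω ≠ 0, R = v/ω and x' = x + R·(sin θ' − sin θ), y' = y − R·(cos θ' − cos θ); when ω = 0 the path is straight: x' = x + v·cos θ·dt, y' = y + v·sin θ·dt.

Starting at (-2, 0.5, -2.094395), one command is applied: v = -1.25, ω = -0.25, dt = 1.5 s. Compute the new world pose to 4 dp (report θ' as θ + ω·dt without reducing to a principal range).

θ' = -2.0944 + -0.25·1.5 = -2.4694
R = v/ω = -1.25/-0.25 = 5.0000
x' = -2 + 5.0000·(sin -2.4694 − sin -2.0944) = -0.7834
y' = 0.5 − 5.0000·(cos -2.4694 − cos -2.0944) = 1.9123

(-0.7834, 1.9123, -2.4694)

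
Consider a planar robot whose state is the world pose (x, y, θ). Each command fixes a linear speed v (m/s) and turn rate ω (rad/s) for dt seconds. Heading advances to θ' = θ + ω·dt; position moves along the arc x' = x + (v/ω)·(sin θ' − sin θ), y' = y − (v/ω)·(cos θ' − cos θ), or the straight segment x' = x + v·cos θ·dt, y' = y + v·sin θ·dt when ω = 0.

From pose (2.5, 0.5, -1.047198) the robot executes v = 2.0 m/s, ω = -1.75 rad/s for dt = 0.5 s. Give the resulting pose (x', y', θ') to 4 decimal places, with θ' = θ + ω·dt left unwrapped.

(2.5833, -0.4648, -1.9222)

θ' = -1.0472 + -1.75·0.5 = -1.9222
R = v/ω = 2.0/-1.75 = -1.1429
x' = 2.5 + -1.1429·(sin -1.9222 − sin -1.0472) = 2.5833
y' = 0.5 − -1.1429·(cos -1.9222 − cos -1.0472) = -0.4648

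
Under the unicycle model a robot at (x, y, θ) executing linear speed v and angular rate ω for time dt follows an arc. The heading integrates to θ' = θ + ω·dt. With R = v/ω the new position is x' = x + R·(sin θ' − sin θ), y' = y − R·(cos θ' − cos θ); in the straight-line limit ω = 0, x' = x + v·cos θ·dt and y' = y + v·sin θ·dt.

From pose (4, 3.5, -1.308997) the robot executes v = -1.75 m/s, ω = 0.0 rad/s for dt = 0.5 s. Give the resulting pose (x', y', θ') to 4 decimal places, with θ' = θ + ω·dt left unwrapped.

(3.7735, 4.3452, -1.3090)

θ' = -1.3090 + 0.0·0.5 = -1.3090
ω = 0 → straight: x' = 4 + -1.75·cos(-1.3090)·0.5 = 3.7735
y' = 3.5 + -1.75·sin(-1.3090)·0.5 = 4.3452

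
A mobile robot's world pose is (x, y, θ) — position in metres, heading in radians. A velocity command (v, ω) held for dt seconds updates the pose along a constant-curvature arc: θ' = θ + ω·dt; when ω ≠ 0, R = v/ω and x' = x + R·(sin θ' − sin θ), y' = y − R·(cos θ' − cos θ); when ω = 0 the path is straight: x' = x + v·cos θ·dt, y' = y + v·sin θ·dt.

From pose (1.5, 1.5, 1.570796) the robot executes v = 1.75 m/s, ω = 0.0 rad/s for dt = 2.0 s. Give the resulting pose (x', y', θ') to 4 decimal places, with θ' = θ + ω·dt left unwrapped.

(1.5000, 5.0000, 1.5708)

θ' = 1.5708 + 0.0·2.0 = 1.5708
ω = 0 → straight: x' = 1.5 + 1.75·cos(1.5708)·2.0 = 1.5000
y' = 1.5 + 1.75·sin(1.5708)·2.0 = 5.0000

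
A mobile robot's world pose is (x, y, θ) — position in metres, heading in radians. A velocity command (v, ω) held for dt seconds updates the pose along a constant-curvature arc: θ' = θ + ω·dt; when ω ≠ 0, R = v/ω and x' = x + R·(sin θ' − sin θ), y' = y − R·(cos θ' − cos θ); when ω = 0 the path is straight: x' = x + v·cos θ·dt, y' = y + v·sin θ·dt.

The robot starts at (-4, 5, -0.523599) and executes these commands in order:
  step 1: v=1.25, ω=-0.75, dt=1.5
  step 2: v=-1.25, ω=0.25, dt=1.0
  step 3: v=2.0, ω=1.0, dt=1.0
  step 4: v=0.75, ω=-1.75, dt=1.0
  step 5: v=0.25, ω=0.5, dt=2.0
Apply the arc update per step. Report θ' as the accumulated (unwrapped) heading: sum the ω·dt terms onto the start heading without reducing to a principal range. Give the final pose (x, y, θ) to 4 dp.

step 1: θ'=-1.6486 (R=-1.6667) → pose (-3.1717, 3.4271, -1.6486)
step 2: θ'=-1.3986 (R=-5.0000) → pose (-3.2305, 4.6724, -1.3986)
step 3: θ'=-0.3986 (R=2.0000) → pose (-2.0364, 3.1719, -0.3986)
step 4: θ'=-2.1486 (R=-0.4286) → pose (-1.8437, 2.5429, -2.1486)
step 5: θ'=-1.1486 (R=0.5000) → pose (-1.8810, 2.0649, -1.1486)

(-1.8810, 2.0649, -1.1486)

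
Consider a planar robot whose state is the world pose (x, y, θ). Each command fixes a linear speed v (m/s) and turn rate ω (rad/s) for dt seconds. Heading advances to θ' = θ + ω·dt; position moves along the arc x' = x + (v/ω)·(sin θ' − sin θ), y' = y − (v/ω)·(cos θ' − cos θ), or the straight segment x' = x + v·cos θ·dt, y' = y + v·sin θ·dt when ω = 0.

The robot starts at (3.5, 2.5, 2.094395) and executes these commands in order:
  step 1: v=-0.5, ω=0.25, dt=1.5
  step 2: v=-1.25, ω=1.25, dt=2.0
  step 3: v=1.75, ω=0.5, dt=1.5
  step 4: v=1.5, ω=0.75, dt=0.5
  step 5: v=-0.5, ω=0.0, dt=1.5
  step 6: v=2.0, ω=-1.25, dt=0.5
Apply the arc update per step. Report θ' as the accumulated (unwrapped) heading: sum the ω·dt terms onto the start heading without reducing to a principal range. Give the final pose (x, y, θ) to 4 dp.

step 1: θ'=2.4694 (R=-2.0000) → pose (3.9866, 1.9351, 2.4694)
step 2: θ'=4.9694 (R=-1.0000) → pose (5.5765, 2.9717, 4.9694)
step 3: θ'=5.7194 (R=3.5000) → pose (7.0912, 0.9031, 5.7194)
step 4: θ'=6.0944 (R=2.0000) → pose (7.7846, 0.6291, 6.0944)
step 5: θ'=6.0944 (straight) → pose (7.0479, 0.7698, 6.0944)
step 6: θ'=5.4694 (R=-1.6000) → pose (7.9107, 0.2970, 5.4694)

(7.9107, 0.2970, 5.4694)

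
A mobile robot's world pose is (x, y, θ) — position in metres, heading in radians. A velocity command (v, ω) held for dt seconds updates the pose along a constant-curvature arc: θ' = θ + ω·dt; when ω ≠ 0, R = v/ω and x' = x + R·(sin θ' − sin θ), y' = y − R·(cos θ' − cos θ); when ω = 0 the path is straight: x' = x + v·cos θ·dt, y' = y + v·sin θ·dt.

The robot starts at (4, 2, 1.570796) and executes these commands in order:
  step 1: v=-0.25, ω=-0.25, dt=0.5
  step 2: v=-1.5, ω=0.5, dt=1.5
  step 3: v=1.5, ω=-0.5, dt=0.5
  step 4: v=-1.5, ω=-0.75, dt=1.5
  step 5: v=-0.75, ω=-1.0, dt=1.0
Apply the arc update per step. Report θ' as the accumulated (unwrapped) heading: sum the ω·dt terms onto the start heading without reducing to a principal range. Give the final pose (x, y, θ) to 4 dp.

(3.0972, -1.9201, -0.1792)

step 1: θ'=1.4458 (R=1.0000) → pose (3.9922, 1.8753, 1.4458)
step 2: θ'=2.1958 (R=-3.0000) → pose (4.5359, -0.2540, 2.1958)
step 3: θ'=1.9458 (R=-3.0000) → pose (4.1773, 0.4025, 1.9458)
step 4: θ'=0.8208 (R=2.0000) → pose (3.7796, -1.6933, 0.8208)
step 5: θ'=-0.1792 (R=0.7500) → pose (3.0972, -1.9201, -0.1792)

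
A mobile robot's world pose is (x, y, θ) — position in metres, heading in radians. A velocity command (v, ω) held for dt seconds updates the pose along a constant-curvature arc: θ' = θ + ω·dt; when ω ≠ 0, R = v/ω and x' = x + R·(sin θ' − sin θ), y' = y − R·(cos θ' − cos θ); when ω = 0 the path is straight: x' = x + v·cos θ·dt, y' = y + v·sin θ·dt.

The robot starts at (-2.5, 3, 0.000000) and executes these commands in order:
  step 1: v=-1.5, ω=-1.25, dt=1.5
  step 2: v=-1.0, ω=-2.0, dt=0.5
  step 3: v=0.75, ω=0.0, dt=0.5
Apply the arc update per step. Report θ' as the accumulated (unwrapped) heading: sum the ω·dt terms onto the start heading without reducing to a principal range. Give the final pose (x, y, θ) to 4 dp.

(-3.6613, 4.7932, -2.8750)

step 1: θ'=-1.8750 (R=1.2000) → pose (-3.6449, 4.5594, -1.8750)
step 2: θ'=-2.8750 (R=0.5000) → pose (-3.2996, 4.8920, -2.8750)
step 3: θ'=-2.8750 (straight) → pose (-3.6613, 4.7932, -2.8750)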